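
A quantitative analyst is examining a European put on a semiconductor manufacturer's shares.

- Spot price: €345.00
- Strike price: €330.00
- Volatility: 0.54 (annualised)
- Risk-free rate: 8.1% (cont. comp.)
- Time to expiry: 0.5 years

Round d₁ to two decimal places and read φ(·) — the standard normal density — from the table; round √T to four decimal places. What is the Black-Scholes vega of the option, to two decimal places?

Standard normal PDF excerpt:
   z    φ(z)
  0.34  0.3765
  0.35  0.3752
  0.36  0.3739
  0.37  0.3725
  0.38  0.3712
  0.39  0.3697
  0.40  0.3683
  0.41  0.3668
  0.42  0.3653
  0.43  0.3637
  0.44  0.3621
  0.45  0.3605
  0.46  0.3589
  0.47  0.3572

89.48

σ√T = 0.54 × 0.7071 = 0.3818
d₁ = [ln(345/330) + (0.081 + 0.54²/2)·0.5] / 0.3818 = [0.0445 + 0.1134] / 0.3818 = 0.4134 which rounds to 0.41
√T = √0.5 = 0.7071
φ(d₁) = φ(0.41) = 0.3668
vega = S·φ(d₁)·√T = 345·0.3668·0.7071 = 89.4807
(Vega is the same for a European call and put with the same parameters.)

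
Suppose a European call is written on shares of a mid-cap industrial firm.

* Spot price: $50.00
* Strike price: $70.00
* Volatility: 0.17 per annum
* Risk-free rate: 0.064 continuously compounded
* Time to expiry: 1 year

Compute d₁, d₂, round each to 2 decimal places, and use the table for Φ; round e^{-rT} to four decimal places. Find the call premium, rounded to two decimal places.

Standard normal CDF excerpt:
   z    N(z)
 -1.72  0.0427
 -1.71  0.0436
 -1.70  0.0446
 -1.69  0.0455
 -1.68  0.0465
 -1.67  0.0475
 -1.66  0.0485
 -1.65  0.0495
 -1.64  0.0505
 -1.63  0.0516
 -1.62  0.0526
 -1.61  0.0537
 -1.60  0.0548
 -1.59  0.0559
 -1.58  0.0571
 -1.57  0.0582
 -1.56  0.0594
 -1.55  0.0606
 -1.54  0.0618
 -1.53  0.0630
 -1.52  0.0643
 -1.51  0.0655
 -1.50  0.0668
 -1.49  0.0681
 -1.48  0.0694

T = 1;  σ√T = 0.1700
d₁ = [ln(50/70) + (0.064 + ½·0.17²)·1] / (σ√T) = (-0.3365 + 0.0785) / 0.1700 = -1.5178 ≈ -1.52
d₂ = -1.5178 − 0.1700 = -1.6878 ≈ -1.69
e^(−rT) = e^(−0.064·1) = 0.9380
N(d₁) = N(-1.52) = 0.0643;  N(d₂) = N(-1.69) = 0.0455
C = 50·0.0643 − 70·0.9380·0.0455 = 3.2150 − 2.9875 = 0.2275

$0.23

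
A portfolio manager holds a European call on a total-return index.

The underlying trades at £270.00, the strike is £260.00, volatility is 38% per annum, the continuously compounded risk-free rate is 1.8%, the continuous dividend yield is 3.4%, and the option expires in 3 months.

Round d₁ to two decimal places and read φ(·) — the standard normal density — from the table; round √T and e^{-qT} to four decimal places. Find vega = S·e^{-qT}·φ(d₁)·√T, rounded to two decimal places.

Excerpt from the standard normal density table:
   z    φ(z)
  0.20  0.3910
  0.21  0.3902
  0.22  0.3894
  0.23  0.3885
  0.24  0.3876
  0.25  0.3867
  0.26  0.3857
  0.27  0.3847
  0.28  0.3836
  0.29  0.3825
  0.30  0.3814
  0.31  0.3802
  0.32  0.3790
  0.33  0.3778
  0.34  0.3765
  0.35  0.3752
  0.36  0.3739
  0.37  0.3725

51.49

σ√T = 0.38·√0.25 = 0.1900
d₁ = [ln(270/260) + (0.018 − 0.034 + 0.38²/2)·0.25] / 0.1900 = [0.0377 + 0.0140] / 0.1900 = 0.2726 → 0.27
√T = √0.25 = 0.5000
φ(d₁) = φ(0.27) = 0.3847
e^(−qT) = e^(−0.034·0.25) = 0.9915
vega = S·e^(−qT)·φ(d₁)·√T = 270·0.9915·0.3847·0.5000 = 51.4931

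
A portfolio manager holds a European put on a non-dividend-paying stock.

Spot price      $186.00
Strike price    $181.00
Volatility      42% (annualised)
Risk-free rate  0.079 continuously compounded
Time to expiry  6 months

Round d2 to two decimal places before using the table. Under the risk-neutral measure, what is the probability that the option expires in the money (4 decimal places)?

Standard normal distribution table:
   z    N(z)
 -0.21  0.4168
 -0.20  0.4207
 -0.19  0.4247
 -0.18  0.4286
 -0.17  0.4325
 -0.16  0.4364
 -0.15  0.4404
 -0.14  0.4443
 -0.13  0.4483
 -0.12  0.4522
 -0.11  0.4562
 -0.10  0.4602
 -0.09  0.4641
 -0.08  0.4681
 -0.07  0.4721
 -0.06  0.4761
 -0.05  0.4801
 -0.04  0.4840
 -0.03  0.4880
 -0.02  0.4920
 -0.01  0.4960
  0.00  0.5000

0.4681

σ√T = 0.42 × 0.7071 = 0.2970
d₁ = [ln(186/181) + (0.079 + 0.42²/2)·0.5] / 0.2970 = [0.0272 + 0.0836] / 0.2970 = 0.3733 ≈ 0.37
d₂ = d₁ − σ√T = 0.3733 − 0.2970 = 0.0763 ≈ 0.08
Risk-neutral Pr[S_T < K] = N(−d₂) = N(-0.08) = 0.4681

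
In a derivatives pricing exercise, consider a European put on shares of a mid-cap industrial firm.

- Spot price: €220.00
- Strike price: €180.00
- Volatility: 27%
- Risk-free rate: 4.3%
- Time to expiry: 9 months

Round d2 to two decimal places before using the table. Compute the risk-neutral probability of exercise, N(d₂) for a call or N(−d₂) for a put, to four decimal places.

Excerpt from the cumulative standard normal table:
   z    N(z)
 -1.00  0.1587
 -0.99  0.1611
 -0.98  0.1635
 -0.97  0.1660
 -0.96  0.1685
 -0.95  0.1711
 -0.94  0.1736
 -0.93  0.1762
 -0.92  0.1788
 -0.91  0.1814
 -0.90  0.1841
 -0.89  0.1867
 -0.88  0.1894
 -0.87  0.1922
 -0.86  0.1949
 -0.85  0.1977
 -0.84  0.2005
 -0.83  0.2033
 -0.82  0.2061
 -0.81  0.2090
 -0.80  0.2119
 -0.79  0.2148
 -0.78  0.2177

0.1894

σ√T = 0.27·√0.75 = 0.2338
d₁ = [ln(220/180) + (0.043 + 0.27²/2)·0.75] / 0.2338 = [0.2007 + 0.0596] / 0.2338 = 1.1130 which rounds to 1.11
d₂ = d₁ − σ√T = 1.1130 − 0.2338 = 0.8792 which rounds to 0.88
Pr(exercise) under Q = N(−d₂) = N(-0.88) = 0.1894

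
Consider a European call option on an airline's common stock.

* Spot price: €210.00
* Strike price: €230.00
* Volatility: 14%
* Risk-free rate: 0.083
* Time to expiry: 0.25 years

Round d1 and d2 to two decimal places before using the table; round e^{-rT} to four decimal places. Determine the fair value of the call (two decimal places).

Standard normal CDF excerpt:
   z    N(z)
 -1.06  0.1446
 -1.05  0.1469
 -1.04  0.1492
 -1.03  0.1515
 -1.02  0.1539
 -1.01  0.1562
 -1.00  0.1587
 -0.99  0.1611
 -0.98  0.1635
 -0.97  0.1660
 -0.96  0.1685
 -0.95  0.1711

σ√T = 0.14·√0.25 = 0.0700
d₁ = [ln(210/230) + (0.083 + 0.14²/2)·0.25] / 0.0700 = [-0.0910 + 0.0232] / 0.0700 = -0.9682 → -0.97
d₂ = d₁ − σ√T = -0.9682 − 0.0700 = -1.0382 → -1.04
e^(−rT) = e^(−0.083·0.25) = 0.9795
N(d₁) = N(-0.97) = 0.1660;  N(d₂) = N(-1.04) = 0.1492
C = 210·0.1660 − 230·0.9795·0.1492 = 34.8600 − 33.6125 = 1.2475

€1.25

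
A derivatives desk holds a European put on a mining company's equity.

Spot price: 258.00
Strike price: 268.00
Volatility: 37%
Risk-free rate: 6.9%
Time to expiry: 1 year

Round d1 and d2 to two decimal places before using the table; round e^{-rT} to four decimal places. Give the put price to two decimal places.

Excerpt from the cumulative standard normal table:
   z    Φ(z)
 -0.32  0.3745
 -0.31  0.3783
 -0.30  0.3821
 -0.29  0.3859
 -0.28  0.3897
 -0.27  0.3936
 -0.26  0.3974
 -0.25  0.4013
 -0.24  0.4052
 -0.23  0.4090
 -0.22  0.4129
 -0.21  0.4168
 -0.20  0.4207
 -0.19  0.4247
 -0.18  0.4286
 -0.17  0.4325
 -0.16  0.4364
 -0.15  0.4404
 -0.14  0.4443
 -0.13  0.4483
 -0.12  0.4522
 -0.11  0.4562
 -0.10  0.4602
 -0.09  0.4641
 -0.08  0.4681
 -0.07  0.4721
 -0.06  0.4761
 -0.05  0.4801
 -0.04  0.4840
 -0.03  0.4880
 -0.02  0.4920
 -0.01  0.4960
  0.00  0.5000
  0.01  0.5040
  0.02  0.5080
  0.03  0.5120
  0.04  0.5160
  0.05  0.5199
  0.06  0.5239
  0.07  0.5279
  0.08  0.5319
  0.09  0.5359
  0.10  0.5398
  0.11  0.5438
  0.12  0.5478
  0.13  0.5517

33.47

σ√T = 0.37 × 1.0000 = 0.3700
d₁ = [ln(258/268) + (0.069 + 0.37²/2)·1] / 0.3700 = [-0.0380 + 0.1375] / 0.3700 = 0.2687 which rounds to 0.27
d₂ = d₁ − σ√T = 0.2687 − 0.3700 = -0.1013 which rounds to -0.10
e^(−rT) = e^(−0.069·1) = 0.9333
N(−d₂) = N(0.10) = 0.5398;  N(−d₁) = N(-0.27) = 0.3936
P = 268·0.9333·0.5398 − 258·0.3936 = 135.0172 − 101.5488 = 33.4684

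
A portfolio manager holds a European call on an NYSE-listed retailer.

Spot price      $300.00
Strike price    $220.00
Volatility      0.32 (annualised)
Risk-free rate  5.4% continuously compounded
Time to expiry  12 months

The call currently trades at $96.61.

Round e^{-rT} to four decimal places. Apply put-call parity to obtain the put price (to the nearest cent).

$5.04

exp(−rT) = exp(−0.054·1) = 0.9474
Put-call parity: C − P = S − K·e^(−rT) = 300 − 220·0.9474 = 300 − 208.4280 = 91.5720
P = C − (C − P) = 96.61 − (91.5720) = 5.0380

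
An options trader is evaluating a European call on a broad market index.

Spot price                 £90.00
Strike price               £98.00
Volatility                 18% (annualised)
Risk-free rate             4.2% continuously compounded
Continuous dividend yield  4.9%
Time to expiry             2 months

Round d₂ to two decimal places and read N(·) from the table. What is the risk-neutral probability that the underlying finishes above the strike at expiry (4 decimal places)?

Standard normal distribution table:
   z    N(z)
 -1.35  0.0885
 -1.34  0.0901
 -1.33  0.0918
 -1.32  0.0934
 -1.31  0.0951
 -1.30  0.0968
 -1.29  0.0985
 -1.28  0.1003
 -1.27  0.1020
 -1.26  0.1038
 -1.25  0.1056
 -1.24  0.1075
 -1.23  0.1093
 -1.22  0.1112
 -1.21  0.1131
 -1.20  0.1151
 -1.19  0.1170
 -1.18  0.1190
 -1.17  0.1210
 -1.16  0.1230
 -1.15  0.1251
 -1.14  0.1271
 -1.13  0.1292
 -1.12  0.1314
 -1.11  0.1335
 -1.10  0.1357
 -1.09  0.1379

0.1131

T = 0.1667;  σ√T = 0.0735
d₁ = [ln(90/98) + (0.042 − 0.049 + 0.18²/2)·0.1667] / 0.0735 = [-0.0852 + 0.0015] / 0.0735 = -1.1380 which rounds to -1.14
d₂ = d₁ − σ√T = -1.1380 − 0.0735 = -1.2115 which rounds to -1.21
Pr(exercise) under Q = N(d₂) = 0.1131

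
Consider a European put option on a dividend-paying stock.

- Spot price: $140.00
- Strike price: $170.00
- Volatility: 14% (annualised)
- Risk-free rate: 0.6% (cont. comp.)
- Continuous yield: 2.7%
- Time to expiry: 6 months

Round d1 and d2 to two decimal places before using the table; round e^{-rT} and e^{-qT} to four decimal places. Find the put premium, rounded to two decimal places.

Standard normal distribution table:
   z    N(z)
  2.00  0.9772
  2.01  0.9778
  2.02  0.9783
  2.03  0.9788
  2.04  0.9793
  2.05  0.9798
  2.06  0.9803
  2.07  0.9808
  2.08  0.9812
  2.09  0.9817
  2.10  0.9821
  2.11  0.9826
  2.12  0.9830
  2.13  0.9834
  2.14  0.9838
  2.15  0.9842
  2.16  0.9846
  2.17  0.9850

σ√T = 0.14·√0.5 = 0.0990
d₁ = [ln(140/170) + (0.006 − 0.027 + 0.14²/2)·0.5] / 0.0990 = [-0.1942 − 0.0056] / 0.0990 = -2.0178 → -2.02
d₂ = d₁ − σ√T = -2.0178 − 0.0990 = -2.1168 → -2.12
e^(−qT) = e^(−0.027·0.5) = 0.9866;  e^(−rT) = e^(−0.006·0.5) = 0.9970
N(−d₂) = N(2.12) = 0.9830;  N(−d₁) = N(2.02) = 0.9783
P = 170·0.9970·0.9830 − 140·0.9866·0.9783 = 166.6087 − 135.1267 = 31.4820

$31.48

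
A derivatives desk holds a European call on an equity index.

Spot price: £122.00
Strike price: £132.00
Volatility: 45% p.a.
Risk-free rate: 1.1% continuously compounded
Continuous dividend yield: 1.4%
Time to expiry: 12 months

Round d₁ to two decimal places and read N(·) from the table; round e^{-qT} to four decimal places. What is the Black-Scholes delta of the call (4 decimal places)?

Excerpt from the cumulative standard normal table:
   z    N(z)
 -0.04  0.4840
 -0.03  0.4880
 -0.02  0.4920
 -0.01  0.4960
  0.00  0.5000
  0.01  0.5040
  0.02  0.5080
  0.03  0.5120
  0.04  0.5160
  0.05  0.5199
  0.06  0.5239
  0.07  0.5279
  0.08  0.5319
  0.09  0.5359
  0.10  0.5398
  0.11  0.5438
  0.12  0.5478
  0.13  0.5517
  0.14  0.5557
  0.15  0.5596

σ√T = 0.45·√1 = 0.4500
d₁ = [ln(122/132) + (0.011 − 0.014 + 0.45²/2)·1] / 0.4500 = [-0.0788 + 0.0983] / 0.4500 = 0.0433 ≈ 0.04
N(d₁) = N(0.04) = 0.5160
Δ_call = exp(−qT)·N(d₁) = 0.9861·0.5160 = 0.5088

0.5088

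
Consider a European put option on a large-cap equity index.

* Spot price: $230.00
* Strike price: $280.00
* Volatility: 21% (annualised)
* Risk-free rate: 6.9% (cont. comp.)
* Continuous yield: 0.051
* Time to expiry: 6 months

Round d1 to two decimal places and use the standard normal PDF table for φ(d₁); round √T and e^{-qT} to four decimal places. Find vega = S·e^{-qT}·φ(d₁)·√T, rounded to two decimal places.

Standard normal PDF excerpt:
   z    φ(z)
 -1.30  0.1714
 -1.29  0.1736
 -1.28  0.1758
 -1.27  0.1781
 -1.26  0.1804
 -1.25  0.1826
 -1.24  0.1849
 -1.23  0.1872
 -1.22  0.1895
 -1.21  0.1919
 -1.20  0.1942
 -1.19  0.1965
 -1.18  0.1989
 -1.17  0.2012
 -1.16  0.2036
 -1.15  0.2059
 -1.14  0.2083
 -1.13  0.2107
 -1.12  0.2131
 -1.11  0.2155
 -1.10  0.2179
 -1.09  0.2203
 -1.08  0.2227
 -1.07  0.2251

31.15

σ√T = 0.21·√0.5 = 0.1485
d₁ = [ln(230/280) + (0.069 − 0.051 + ½·0.21²)·0.5] / (σ√T) = (-0.1967 + 0.0200) / 0.1485 = -1.1899 → -1.19
√T = √0.5 = 0.7071
φ(d₁) = φ(-1.19) = 0.1965
e^(−qT) = e^(−0.051·0.5) = 0.9748
vega = S·e^(−qT)·φ(d₁)·√T = 230·0.9748·0.1965·0.7071 = 31.1521
(Call and put vega coincide under Black-Scholes.)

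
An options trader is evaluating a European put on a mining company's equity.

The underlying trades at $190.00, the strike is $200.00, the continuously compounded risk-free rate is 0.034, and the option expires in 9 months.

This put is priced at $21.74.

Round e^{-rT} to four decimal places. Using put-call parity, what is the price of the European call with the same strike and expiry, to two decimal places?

$16.78

exp(−rT) = exp(−0.034·0.75) = 0.9748
Put-call parity: C − P = S − K·e^(−rT) = 190 − 200·0.9748 = 190 − 194.9600 = -4.9600
C = P + (C − P) = 21.74 + (-4.9600) = 16.7800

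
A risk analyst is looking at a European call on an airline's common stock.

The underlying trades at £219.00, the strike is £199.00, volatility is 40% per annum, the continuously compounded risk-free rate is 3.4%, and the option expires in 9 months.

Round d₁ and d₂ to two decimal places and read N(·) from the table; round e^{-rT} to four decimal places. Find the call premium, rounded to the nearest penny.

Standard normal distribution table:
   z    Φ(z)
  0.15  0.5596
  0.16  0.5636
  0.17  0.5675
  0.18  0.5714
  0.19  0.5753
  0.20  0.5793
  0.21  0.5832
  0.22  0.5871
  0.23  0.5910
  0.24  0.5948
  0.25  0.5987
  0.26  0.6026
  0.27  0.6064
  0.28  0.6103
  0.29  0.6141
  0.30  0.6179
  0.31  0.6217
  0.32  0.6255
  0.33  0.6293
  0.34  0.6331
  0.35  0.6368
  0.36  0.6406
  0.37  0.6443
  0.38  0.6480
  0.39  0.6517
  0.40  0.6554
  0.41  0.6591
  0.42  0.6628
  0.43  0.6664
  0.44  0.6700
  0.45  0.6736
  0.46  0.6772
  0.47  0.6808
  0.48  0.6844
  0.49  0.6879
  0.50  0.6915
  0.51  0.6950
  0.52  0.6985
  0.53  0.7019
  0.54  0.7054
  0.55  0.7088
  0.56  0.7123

£42.13

σ√T = 0.4·√0.75 = 0.3464
d₁ = [ln(219/199) + (0.034 + 0.4²/2)·0.75] / 0.3464 = [0.0958 + 0.0855] / 0.3464 = 0.5233 → 0.52
d₂ = d₁ − σ√T = 0.5233 − 0.3464 = 0.1769 → 0.18
exp(−rT) = exp(−0.034·0.75) = 0.9748
N(d₁) = N(0.52) = 0.6985;  N(d₂) = N(0.18) = 0.5714
C = 219·0.6985 − 199·0.9748·0.5714 = 152.9715 − 110.8431 = 42.1284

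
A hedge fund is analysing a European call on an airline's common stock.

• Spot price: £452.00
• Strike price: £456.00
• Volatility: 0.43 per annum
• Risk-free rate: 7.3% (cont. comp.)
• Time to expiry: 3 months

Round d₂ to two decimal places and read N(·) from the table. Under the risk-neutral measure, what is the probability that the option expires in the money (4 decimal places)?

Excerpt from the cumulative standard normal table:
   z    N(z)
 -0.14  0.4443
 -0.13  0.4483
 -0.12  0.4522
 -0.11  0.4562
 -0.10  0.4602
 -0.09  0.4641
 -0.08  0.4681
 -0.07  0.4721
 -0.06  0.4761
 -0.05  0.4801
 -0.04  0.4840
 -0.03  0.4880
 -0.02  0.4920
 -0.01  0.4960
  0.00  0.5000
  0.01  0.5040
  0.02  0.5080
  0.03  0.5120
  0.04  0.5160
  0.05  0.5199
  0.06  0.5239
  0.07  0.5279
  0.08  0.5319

0.4761

σ√T = 0.43 × 0.5000 = 0.2150
d₁ = [ln(452/456) + (0.073 + 0.43²/2)·0.25] / 0.2150 = [-0.0088 + 0.0414] / 0.2150 = 0.1514 which rounds to 0.15
d₂ = d₁ − σ√T = 0.1514 − 0.2150 = -0.0636 which rounds to -0.06
Risk-neutral Pr[S_T > K] = N(d₂) = N(-0.06) = 0.4761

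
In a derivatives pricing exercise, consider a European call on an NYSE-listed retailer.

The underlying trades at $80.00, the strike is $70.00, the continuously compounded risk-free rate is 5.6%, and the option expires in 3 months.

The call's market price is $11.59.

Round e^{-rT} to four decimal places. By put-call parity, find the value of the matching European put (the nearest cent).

e^(−rT) = e^(−0.056·0.25) = 0.9861
Put-call parity: C − P = S − K·e^(−rT) = 80 − 70·0.9861 = 80 − 69.0270 = 10.9730
P = C − (C − P) = 11.59 − (10.9730) = 0.6170

$0.62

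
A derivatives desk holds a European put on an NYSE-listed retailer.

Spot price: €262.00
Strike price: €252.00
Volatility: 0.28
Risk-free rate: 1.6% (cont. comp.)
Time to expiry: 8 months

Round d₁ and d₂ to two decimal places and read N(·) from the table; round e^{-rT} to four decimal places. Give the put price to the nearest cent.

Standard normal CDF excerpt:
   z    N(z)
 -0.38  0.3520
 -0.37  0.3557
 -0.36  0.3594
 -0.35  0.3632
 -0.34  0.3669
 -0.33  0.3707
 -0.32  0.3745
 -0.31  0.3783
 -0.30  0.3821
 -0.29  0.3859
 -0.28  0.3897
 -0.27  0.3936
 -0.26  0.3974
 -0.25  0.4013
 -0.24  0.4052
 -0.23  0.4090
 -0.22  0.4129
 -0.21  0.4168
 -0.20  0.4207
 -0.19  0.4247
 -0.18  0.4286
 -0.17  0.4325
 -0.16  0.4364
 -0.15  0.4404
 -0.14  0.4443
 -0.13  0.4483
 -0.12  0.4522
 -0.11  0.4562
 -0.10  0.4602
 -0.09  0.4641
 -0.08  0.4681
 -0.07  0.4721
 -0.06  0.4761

€17.62

T = 0.6667;  σ√T = 0.2286
ln(S/K) + (r + σ²/2)T = ln(262/252) + (0.016 + 0.28²/2)·0.6667 = 0.0389 + 0.0368 = 0.0757
d₁ = 0.0757 / 0.2286 = 0.3312 → 0.33
d₂ = d₁ − σ√T = 0.3312 − 0.2286 = 0.1026 → 0.10
e^(−rT) = e^(−0.016·0.6667) = 0.9894
P = 252·0.9894·N(-0.10) − 262·N(-0.33) = 252·0.9894·0.4602 − 262·0.3707 = 114.7411 − 97.1234 = 17.6177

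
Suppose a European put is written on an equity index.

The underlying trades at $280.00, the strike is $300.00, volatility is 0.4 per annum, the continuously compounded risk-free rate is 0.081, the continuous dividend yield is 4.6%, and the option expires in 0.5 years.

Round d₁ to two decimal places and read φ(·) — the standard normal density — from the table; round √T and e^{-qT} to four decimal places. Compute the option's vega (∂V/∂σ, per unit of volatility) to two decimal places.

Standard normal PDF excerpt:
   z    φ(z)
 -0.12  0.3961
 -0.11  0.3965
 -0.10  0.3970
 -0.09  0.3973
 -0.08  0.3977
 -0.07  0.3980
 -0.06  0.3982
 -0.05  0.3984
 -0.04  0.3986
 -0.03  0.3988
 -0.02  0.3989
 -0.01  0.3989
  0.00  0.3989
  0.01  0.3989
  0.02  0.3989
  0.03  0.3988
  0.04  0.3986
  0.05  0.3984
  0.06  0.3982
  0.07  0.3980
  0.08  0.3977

77.13

σ√T = 0.4 × 0.7071 = 0.2828
d₁ = [ln(280/300) + (0.081 − 0.046 + ½·0.4²)·0.5] / (σ√T) = (-0.0690 + 0.0575) / 0.2828 = -0.0406 → -0.04
√T = √0.5 = 0.7071
φ(d₁) = φ(-0.04) = 0.3986
e^(−qT) = e^(−0.046·0.5) = 0.9773
vega = S·e^(−qT)·φ(d₁)·√T = 280·0.9773·0.3986·0.7071 = 77.1266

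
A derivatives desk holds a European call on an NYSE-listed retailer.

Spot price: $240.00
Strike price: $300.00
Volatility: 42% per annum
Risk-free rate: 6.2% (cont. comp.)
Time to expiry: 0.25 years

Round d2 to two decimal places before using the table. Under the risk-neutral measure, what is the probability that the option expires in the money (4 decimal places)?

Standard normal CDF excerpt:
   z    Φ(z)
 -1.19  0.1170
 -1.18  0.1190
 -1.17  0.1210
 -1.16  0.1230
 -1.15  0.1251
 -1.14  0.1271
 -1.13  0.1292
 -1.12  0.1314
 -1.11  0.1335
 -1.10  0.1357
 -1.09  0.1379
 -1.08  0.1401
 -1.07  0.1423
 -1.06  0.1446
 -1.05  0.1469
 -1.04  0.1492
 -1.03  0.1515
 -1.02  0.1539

0.1379

σ√T = 0.42·√0.25 = 0.2100
d₁ = [ln(240/300) + (0.062 + 0.42²/2)·0.25] / 0.2100 = [-0.2231 + 0.0376] / 0.2100 = -0.8838 which rounds to -0.88
d₂ = d₁ − σ√T = -0.8838 − 0.2100 = -1.0938 which rounds to -1.09
Pr(exercise) under Q = N(d₂) = 0.1379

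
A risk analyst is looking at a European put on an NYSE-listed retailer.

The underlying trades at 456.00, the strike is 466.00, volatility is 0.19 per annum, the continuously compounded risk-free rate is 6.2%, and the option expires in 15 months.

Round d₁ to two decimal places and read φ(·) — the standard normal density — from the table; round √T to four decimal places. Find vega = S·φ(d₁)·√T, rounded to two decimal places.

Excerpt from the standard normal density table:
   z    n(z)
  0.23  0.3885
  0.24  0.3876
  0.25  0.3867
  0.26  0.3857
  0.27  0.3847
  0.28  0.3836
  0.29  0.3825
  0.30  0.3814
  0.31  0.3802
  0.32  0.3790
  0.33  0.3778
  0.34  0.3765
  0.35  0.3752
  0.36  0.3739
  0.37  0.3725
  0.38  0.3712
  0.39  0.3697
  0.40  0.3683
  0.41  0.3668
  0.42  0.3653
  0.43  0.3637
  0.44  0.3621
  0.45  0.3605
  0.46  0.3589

189.90

σ√T = 0.19·√1.25 = 0.2124
ln(S/K) + (r + σ²/2)T = ln(456/466) + (0.062 + 0.19²/2)·1.25 = -0.0217 + 0.1001 = 0.0784
d₁ = 0.0784 / 0.2124 = 0.3689 ⇒ 0.37
√T = √1.25 = 1.1180
φ(d₁) = φ(0.37) = 0.3725
vega = S·φ(d₁)·√T = 456·0.3725·1.1180 = 189.9035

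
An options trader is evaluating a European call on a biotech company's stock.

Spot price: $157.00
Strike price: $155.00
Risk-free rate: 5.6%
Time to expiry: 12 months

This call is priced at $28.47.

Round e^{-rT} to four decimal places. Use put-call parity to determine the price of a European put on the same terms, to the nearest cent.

$18.02

e^(−rT) = e^(−0.056·1) = 0.9455
Put-call parity: C − P = S − K·e^(−rT) = 157 − 155·0.9455 = 157 − 146.5525 = 10.4475
P = C − (C − P) = 28.47 − (10.4475) = 18.0225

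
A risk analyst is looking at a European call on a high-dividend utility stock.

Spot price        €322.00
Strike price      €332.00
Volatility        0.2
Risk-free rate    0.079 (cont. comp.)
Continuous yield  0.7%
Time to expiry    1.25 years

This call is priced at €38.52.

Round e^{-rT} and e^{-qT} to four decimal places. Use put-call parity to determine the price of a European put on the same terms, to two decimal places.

€20.11

e^(−qT) = e^(−0.007·1.25) = 0.9913;  e^(−rT) = e^(−0.079·1.25) = 0.9060
Put-call parity: C − P = S·e^(−qT) − K·e^(−rT) = 322·0.9913 − 332·0.9060 = 319.1986 − 300.7920 = 18.4066
P = C − (C − P) = 38.52 − (18.4066) = 20.1134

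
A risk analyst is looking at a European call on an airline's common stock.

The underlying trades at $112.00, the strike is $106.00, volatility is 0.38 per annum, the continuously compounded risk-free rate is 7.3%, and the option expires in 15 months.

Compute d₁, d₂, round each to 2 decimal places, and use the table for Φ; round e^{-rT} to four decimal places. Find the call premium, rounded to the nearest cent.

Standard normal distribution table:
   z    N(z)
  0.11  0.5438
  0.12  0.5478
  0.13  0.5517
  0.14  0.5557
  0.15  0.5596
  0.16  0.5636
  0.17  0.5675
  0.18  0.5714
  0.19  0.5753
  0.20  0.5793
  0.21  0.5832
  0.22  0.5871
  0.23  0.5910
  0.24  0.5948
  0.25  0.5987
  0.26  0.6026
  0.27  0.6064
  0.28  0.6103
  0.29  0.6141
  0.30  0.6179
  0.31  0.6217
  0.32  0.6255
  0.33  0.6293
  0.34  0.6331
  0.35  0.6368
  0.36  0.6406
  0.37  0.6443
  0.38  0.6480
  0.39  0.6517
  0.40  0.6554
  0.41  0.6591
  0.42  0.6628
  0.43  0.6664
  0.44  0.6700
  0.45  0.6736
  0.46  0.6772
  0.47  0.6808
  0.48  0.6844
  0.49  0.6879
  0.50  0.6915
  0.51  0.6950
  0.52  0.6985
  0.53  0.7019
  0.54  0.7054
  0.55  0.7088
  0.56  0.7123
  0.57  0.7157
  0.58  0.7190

$26.40

T = 1.25;  σ√T = 0.4249
d₁ = [ln(112/106) + (0.073 + 0.38²/2)·1.25] / 0.4249 = [0.0551 + 0.1815] / 0.4249 = 0.5568 ⇒ 0.56
d₂ = d₁ − σ√T = 0.5568 − 0.4249 = 0.1320 ⇒ 0.13
e^(−rT) = e^(−0.073·1.25) = 0.9128
C = 112·N(0.56) − 106·0.9128·N(0.13) = 112·0.7123 − 106·0.9128·0.5517 = 79.7776 − 53.3807 = 26.3969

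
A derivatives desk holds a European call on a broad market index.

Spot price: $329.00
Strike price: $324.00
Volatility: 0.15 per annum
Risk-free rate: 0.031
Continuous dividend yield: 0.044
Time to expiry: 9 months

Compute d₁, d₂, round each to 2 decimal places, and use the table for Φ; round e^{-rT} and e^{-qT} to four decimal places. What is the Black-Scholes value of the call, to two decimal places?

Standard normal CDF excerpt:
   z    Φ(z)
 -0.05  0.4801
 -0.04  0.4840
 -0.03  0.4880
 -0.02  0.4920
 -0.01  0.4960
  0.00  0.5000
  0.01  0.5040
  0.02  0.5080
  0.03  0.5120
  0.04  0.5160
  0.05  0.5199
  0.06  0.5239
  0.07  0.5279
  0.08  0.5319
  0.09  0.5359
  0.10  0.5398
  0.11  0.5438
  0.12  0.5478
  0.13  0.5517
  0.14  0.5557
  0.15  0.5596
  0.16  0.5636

σ√T = 0.15·√0.75 = 0.1299
ln(S/K) + (r − q + σ²/2)T = ln(329/324) + (0.031 − 0.044 + 0.15²/2)·0.75 = 0.0153 − 0.0013 = 0.0140
d₁ = 0.0140 / 0.1299 = 0.1078 → 0.11
d₂ = d₁ − σ√T = 0.1078 − 0.1299 = -0.0221 → -0.02
exp(−qT) = exp(−0.044·0.75) = 0.9675;  exp(−rT) = exp(−0.031·0.75) = 0.9770
N(d₁) = N(0.11) = 0.5438;  N(d₂) = N(-0.02) = 0.4920
C = 329·0.9675·0.5438 − 324·0.9770·0.4920 = 173.0956 − 155.7416 = 17.3540

$17.35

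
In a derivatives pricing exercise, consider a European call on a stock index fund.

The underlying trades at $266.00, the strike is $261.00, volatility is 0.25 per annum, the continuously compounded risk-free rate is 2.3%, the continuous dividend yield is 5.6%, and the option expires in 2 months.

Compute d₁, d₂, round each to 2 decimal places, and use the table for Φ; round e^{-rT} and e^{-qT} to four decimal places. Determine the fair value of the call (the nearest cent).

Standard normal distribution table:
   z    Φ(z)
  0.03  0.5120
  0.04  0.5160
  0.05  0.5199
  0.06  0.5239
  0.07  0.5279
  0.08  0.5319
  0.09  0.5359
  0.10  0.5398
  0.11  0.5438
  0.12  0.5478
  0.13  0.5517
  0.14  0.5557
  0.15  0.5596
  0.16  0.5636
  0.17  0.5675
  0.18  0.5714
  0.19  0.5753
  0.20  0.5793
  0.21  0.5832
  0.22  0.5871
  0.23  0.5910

$12.28

σ√T = 0.25 × 0.4082 = 0.1021
d₁ = [ln(266/261) + (0.023 − 0.056 + ½·0.25²)·0.1667] / (σ√T) = (0.0190 − 0.0003) / 0.1021 = 0.1831 which rounds to 0.18
d₂ = 0.1831 − 0.1021 = 0.0810 which rounds to 0.08
exp(−qT) = exp(−0.056·0.1667) = 0.9907;  exp(−rT) = exp(−0.023·0.1667) = 0.9962
C = 266·0.9907·N(0.18) − 261·0.9962·N(0.08) = 266·0.9907·0.5714 − 261·0.9962·0.5319 = 150.5789 − 138.2984 = 12.2805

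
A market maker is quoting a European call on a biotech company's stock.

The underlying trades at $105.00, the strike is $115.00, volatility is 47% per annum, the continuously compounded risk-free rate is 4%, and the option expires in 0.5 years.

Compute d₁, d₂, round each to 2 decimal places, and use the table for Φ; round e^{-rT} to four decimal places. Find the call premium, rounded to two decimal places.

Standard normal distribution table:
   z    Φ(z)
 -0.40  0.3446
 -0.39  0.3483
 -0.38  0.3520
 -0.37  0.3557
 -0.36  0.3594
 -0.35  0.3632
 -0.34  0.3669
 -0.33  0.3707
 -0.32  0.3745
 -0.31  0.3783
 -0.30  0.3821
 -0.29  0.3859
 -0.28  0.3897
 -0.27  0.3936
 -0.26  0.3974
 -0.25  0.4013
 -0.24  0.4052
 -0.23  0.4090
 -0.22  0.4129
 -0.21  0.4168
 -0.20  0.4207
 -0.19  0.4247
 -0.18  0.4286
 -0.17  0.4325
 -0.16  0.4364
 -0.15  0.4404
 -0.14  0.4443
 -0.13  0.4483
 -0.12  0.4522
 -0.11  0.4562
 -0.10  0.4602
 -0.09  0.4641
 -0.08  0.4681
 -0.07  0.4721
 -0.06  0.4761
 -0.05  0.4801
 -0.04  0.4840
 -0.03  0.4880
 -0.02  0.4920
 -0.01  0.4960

σ√T = 0.47 × 0.7071 = 0.3323
d₁ = [ln(105/115) + (0.04 + 0.47²/2)·0.5] / 0.3323 = [-0.0910 + 0.0752] / 0.3323 = -0.0474 → -0.05
d₂ = d₁ − σ√T = -0.0474 − 0.3323 = -0.3797 → -0.38
exp(−rT) = exp(−0.04·0.5) = 0.9802
N(d₁) = N(-0.05) = 0.4801;  N(d₂) = N(-0.38) = 0.3520
C = 105·0.4801 − 115·0.9802·0.3520 = 50.4105 − 39.6785 = 10.7320

$10.73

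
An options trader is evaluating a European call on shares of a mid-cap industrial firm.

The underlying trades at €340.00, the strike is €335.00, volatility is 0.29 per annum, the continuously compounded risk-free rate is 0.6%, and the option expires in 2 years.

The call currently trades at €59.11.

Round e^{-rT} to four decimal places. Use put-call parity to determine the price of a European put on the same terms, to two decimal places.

€50.12

e^(−rT) = e^(−0.006·2) = 0.9881
Put-call parity: C − P = S − K·e^(−rT) = 340 − 335·0.9881 = 340 − 331.0135 = 8.9865
P = C − (C − P) = 59.11 − (8.9865) = 50.1235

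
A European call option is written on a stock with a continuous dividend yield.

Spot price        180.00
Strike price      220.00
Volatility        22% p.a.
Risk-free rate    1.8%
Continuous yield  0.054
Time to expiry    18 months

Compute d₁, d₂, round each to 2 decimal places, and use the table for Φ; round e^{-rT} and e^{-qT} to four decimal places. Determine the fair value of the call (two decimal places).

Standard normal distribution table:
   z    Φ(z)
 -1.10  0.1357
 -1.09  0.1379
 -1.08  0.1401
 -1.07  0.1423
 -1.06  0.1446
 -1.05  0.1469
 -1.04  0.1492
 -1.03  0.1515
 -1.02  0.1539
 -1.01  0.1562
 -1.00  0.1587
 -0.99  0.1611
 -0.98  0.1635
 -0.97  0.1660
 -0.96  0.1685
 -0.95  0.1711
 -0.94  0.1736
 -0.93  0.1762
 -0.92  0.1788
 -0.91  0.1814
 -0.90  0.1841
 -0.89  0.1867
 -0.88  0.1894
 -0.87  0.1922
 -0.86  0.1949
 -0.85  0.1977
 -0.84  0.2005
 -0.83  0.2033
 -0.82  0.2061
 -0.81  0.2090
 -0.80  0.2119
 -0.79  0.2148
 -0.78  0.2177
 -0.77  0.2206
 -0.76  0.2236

4.69

σ√T = 0.22·√1.5 = 0.2694
d₁ = [ln(180/220) + (0.018 − 0.054 + ½·0.22²)·1.5] / (σ√T) = (-0.2007 − 0.0177) / 0.2694 = -0.8104 ≈ -0.81
d₂ = -0.8104 − 0.2694 = -1.0799 ≈ -1.08
e^(−qT) = e^(−0.054·1.5) = 0.9222;  e^(−rT) = e^(−0.018·1.5) = 0.9734
N(d₁) = N(-0.81) = 0.2090;  N(d₂) = N(-1.08) = 0.1401
C = 180·0.9222·0.2090 − 220·0.9734·0.1401 = 34.6932 − 30.0021 = 4.6910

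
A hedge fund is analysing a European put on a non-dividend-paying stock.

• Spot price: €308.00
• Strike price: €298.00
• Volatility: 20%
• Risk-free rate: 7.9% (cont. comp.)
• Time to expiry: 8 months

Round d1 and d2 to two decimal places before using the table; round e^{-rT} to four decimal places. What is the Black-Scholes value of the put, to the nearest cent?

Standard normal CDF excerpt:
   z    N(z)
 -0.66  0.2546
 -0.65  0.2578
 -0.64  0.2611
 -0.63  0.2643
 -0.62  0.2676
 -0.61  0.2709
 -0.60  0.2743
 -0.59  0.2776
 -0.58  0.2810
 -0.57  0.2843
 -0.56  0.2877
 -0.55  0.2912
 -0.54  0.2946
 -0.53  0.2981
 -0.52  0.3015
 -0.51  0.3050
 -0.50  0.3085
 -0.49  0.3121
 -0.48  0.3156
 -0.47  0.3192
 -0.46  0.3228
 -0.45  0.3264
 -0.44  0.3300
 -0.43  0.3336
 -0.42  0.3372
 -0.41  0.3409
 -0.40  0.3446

T = 0.6667;  σ√T = 0.1633
d₁ = [ln(308/298) + (0.079 + 0.2²/2)·0.6667] / 0.1633 = [0.0330 + 0.0660] / 0.1633 = 0.6063 → 0.61
d₂ = d₁ − σ√T = 0.6063 − 0.1633 = 0.4430 → 0.44
exp(−rT) = exp(−0.079·0.6667) = 0.9487
P = 298·0.9487·N(-0.44) − 308·N(-0.61) = 298·0.9487·0.3300 − 308·0.2709 = 93.2952 − 83.4372 = 9.8580

€9.86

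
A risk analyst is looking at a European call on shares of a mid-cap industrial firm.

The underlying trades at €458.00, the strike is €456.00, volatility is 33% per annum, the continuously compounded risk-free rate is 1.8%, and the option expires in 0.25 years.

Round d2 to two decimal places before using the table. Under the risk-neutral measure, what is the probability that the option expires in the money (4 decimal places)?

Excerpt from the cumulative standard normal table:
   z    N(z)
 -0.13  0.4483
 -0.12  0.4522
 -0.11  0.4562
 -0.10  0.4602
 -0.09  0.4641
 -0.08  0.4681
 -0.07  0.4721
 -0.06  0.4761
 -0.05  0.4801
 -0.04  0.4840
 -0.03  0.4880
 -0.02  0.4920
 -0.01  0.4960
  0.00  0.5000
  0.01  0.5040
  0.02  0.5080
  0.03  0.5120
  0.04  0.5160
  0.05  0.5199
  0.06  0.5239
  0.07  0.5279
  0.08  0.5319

0.4880

σ√T = 0.33 × 0.5000 = 0.1650
d₁ = [ln(458/456) + (0.018 + 0.33²/2)·0.25] / 0.1650 = [0.0044 + 0.0181] / 0.1650 = 0.1363 ⇒ 0.14
d₂ = d₁ − σ√T = 0.1363 − 0.1650 = -0.0287 ⇒ -0.03
Pr(exercise) under Q = N(d₂) = 0.4880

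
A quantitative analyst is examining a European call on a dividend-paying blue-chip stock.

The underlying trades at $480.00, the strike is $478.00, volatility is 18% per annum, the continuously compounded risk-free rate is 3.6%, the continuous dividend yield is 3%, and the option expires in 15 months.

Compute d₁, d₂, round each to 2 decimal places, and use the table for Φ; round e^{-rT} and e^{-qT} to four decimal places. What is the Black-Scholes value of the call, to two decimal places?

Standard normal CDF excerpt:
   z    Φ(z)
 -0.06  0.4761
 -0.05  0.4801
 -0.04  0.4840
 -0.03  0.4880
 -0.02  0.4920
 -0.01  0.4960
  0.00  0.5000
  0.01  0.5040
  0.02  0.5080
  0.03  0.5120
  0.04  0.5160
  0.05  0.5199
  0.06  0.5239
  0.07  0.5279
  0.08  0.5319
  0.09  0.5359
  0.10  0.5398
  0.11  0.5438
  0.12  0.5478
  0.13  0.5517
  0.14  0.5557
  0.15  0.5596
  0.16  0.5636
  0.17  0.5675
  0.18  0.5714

$39.40

σ√T = 0.18 × 1.1180 = 0.2012
ln(S/K) + (r − q + σ²/2)T = ln(480/478) + (0.036 − 0.03 + 0.18²/2)·1.25 = 0.0042 + 0.0277 = 0.0319
d₁ = 0.0319 / 0.2012 = 0.1586 ≈ 0.16
d₂ = d₁ − σ√T = 0.1586 − 0.2012 = -0.0426 ≈ -0.04
exp(−qT) = exp(−0.03·1.25) = 0.9632;  exp(−rT) = exp(−0.036·1.25) = 0.9560
N(d₁) = N(0.16) = 0.5636;  N(d₂) = N(-0.04) = 0.4840
C = 480·0.9632·0.5636 − 478·0.9560·0.4840 = 260.5726 − 221.1725 = 39.4001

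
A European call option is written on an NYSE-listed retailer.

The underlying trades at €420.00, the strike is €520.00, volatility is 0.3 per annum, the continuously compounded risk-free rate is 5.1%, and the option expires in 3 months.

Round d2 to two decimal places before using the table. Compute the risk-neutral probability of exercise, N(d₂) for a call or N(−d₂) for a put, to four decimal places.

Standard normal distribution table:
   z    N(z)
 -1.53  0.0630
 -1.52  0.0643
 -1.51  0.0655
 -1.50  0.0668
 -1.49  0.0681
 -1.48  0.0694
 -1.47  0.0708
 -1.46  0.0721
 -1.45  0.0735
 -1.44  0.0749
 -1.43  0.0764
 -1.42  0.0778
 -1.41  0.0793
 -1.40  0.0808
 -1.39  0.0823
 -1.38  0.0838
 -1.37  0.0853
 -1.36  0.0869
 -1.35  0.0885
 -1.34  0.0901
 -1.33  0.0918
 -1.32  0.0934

σ√T = 0.3·√0.25 = 0.1500
d₁ = [ln(420/520) + (0.051 + 0.3²/2)·0.25] / 0.1500 = [-0.2136 + 0.0240] / 0.1500 = -1.2638 → -1.26
d₂ = d₁ − σ√T = -1.2638 − 0.1500 = -1.4138 → -1.41
Pr(exercise) under Q = N(d₂) = 0.0793

0.0793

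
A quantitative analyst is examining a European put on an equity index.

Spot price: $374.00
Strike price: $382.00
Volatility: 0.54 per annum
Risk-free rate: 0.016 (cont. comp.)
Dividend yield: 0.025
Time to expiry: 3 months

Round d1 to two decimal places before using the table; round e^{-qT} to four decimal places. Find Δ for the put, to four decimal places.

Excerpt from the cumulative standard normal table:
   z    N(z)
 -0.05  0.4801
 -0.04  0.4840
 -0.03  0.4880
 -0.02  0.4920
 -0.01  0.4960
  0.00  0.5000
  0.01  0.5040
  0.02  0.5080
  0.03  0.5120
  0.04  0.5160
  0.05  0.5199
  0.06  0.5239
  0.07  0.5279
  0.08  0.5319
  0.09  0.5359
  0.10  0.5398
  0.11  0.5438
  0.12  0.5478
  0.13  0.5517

σ√T = 0.54 × 0.5000 = 0.2700
ln(S/K) + (r − q + σ²/2)T = ln(374/382) + (0.016 − 0.025 + 0.54²/2)·0.25 = -0.0212 + 0.0342 = 0.0130
d₁ = 0.0130 / 0.2700 = 0.0483 → 0.05
N(d₁) = N(0.05) = 0.5199
Δ_put = e^(−qT)·(N(d₁) − 1) = 0.9938·(0.5199 − 1) = -0.4771

-0.4771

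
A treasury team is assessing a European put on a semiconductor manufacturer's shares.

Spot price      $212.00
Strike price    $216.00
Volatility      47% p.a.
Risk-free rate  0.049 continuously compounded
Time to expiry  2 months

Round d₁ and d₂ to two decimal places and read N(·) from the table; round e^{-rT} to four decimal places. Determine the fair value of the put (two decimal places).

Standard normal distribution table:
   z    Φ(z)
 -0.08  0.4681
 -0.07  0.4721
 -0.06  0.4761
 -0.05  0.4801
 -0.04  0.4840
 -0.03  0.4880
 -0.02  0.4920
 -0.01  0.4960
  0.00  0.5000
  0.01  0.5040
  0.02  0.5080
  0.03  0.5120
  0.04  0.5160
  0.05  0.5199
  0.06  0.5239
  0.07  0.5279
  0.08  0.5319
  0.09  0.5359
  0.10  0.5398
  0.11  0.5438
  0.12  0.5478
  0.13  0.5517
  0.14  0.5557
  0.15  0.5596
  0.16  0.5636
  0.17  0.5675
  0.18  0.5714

T = 0.1667;  σ√T = 0.1919
ln(S/K) + (r + σ²/2)T = ln(212/216) + (0.049 + 0.47²/2)·0.1667 = -0.0187 + 0.0266 = 0.0079
d₁ = 0.0079 / 0.1919 = 0.0411 which rounds to 0.04
d₂ = d₁ − σ√T = 0.0411 − 0.1919 = -0.1508 which rounds to -0.15
e^(−rT) = e^(−0.049·0.1667) = 0.9919
N(−d₂) = N(0.15) = 0.5596;  N(−d₁) = N(-0.04) = 0.4840
P = 216·0.9919·0.5596 − 212·0.4840 = 119.8945 − 102.6080 = 17.2865

$17.29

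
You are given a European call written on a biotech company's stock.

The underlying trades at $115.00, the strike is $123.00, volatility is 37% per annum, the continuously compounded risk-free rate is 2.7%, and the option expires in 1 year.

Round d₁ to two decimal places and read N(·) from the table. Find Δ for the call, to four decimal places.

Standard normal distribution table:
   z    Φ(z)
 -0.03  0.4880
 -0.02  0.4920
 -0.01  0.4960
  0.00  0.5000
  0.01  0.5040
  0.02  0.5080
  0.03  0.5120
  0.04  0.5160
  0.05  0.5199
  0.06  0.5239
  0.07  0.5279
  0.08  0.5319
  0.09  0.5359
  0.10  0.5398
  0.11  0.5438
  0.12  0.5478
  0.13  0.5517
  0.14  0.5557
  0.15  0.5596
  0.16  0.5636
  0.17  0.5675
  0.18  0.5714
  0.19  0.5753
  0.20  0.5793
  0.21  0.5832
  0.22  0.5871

σ√T = 0.37·√1 = 0.3700
d₁ = [ln(115/123) + (0.027 + 0.37²/2)·1] / 0.3700 = [-0.0673 + 0.0954] / 0.3700 = 0.0762 ⇒ 0.08
N(d₁) = N(0.08) = 0.5319
Δ_call = N(d₁) = 0.5319

0.5319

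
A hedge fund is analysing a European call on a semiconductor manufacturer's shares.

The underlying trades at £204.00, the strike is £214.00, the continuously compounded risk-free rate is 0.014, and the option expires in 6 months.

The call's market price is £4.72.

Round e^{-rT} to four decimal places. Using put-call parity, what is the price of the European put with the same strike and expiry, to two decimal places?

exp(−rT) = exp(−0.014·0.5) = 0.9930
Put-call parity: C − P = S − K·e^(−rT) = 204 − 214·0.9930 = 204 − 212.5020 = -8.5020
P = C − (C − P) = 4.72 − (-8.5020) = 13.2220

£13.22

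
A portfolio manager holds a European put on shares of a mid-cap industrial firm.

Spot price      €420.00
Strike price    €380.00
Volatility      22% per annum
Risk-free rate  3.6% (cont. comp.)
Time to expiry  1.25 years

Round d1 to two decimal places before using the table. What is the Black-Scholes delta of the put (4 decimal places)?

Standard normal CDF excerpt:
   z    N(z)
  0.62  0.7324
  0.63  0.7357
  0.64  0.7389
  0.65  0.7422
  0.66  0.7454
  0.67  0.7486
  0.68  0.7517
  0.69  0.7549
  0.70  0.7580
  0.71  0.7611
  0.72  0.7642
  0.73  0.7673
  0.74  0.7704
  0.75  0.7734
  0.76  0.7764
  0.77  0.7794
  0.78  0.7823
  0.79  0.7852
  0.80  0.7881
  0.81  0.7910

σ√T = 0.22·√1.25 = 0.2460
d₁ = [ln(420/380) + (0.036 + 0.22²/2)·1.25] / 0.2460 = [0.1001 + 0.0752] / 0.2460 = 0.7128 which rounds to 0.71
N(d₁) = N(0.71) = 0.7611
Δ_put = N(d₁) − 1 = 0.7611 − 1 = -0.2389

-0.2389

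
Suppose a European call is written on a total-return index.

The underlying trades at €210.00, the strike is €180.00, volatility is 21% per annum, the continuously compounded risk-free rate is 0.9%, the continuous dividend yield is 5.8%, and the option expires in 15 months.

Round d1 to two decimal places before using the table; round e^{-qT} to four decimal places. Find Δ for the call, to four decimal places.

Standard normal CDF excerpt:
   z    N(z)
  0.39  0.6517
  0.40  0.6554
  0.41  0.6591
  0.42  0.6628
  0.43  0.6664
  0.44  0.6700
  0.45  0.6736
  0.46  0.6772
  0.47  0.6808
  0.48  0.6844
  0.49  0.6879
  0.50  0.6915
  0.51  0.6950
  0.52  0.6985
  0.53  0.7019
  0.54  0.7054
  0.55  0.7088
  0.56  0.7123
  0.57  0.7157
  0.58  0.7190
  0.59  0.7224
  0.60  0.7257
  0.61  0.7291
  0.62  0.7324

0.6464

σ√T = 0.21·√1.25 = 0.2348
d₁ = [ln(210/180) + (0.009 − 0.058 + ½·0.21²)·1.25] / (σ√T) = (0.1542 − 0.0337) / 0.2348 = 0.5131 ⇒ 0.51
N(d₁) = N(0.51) = 0.6950
Δ_call = exp(−qT)·N(d₁) = 0.9301·0.6950 = 0.6464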